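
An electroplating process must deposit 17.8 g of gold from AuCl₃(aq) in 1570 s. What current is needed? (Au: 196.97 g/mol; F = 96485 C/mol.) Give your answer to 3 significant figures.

16.7 A

n(Au) = 17.8 / 196.97 = 0.09037 mol
Au³⁺ + 3e⁻ → Au, so n(e⁻) = 3 × 0.09037 = 0.2711 mol
Q = 0.2711 × 96485 = 26160 C
I = Q / t = 26160 / 1570 s = 16.7 A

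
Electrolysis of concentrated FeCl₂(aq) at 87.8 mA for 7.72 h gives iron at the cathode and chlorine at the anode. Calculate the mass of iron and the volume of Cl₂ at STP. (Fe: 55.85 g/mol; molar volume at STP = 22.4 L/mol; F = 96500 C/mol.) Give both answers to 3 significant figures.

Q = 0.0878 × 27792 = 2440 C; n(e⁻) = 2440 / 96500 = 0.02528 mol
Cathode: Fe²⁺ + 2e⁻ → Fe → n(Fe) = 0.02528/2 = 0.01264 mol → 0.706 g
Anode: 2Cl⁻ → Cl₂ + 2e⁻ → n(Cl₂) = 0.02528/2 = 0.01264 mol → 0.283 L

0.706 g Fe; 0.283 L Cl₂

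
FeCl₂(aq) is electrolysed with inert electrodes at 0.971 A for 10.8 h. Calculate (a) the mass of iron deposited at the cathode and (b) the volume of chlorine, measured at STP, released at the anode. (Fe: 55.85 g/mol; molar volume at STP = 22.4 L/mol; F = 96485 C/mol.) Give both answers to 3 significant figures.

10.9 g Fe; 4.38 L Cl₂

Q = 0.971 × 38880 = 37750 C; n(e⁻) = 37750 / 96485 = 0.3913 mol
Cathode: Fe²⁺ + 2e⁻ → Fe → n(Fe) = 0.3913/2 = 0.1957 mol → 10.9 g
Anode: 2Cl⁻ → Cl₂ + 2e⁻ → n(Cl₂) = 0.3913/2 = 0.1957 mol → 4.38 L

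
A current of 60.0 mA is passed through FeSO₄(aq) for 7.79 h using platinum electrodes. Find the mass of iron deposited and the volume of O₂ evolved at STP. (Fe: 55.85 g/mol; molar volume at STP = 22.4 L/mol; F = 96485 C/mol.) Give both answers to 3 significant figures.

0.487 g Fe; 0.0977 L O₂

Q = 0.0600 × 28044 = 1683 C; n(e⁻) = 1683 / 96485 = 0.01744 mol
Cathode: Fe²⁺ + 2e⁻ → Fe → n(Fe) = 0.01744/2 = 0.008720 mol → 0.487 g
Anode: 2H₂O → O₂ + 4H⁺ + 4e⁻ → n(O₂) = 0.01744/4 = 0.004360 mol → 0.0977 L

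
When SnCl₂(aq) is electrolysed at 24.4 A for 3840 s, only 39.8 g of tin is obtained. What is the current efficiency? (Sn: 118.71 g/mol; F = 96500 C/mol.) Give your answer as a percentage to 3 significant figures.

Q = 24.4 × 3840 = 93700 C
n(e⁻) = 93700 / 96500 = 0.9710 mol
Sn²⁺ + 2e⁻ → Sn, so theoretical n(Sn) = 0.4855 mol → 57.63 g
Efficiency = 39.8 / 57.63 = 0.6906 = 69.1%

69.1%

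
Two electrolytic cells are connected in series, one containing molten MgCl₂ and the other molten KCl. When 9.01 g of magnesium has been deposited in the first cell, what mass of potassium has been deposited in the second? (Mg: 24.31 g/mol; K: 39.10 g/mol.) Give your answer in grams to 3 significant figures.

n(Mg) = 9.01 / 24.31 = 0.3706 mol
Mg²⁺ + 2e⁻ → Mg, so n(e⁻) = 2 × 0.3706 = 0.7412 mol
Since the cells are in series, n(e⁻) in the K cell is also 0.7412 mol.
K⁺ + e⁻ → K, so n(K) = 0.7412 mol
m(K) = 0.7412 × 39.10 = 29.0 g

29.0 g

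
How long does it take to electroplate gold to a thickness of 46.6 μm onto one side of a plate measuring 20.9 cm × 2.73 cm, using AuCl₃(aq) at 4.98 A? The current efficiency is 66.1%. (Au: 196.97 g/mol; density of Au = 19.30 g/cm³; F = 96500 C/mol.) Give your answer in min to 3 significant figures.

38.2 min

Plated area = 20.9 × 2.73 = 57.06 cm²
Volume = 57.06 × 46.6×10⁻⁴ cm = 0.2659 cm³
m(Au) = 0.2659 × 19.30 = 5.132 g
n(Au) = 5.132 / 196.97 = 0.02605 mol; n(e⁻) = 3 × 0.02605 = 0.07815 mol
Q = 0.07815 × 96500 / 0.661 = 11410 C
t = 11410 / 4.98 = 2291 s = 38.2 min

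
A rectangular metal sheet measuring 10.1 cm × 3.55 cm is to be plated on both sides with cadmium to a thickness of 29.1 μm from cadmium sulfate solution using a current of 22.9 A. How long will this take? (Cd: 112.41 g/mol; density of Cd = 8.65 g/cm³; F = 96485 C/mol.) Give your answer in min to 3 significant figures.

2.26 min

Plated area = 2 × 10.1 × 3.55 = 71.71 cm²
Volume = 71.71 × 29.1×10⁻⁴ cm = 0.2087 cm³
m(Cd) = 0.2087 × 8.65 = 1.805 g
n(Cd) = 1.805 / 112.41 = 0.01606 mol; n(e⁻) = 2 × 0.01606 = 0.03212 mol
Q = 0.03212 × 96485 = 3099 C
t = 3099 / 22.9 = 135.3 s = 2.26 min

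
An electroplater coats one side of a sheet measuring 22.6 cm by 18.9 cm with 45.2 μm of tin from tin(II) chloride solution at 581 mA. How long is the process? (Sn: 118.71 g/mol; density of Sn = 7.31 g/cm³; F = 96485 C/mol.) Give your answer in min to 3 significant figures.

Plated area = 22.6 × 18.9 = 427.1 cm²
Volume = 427.1 × 45.2×10⁻⁴ cm = 1.930 cm³
m(Sn) = 1.930 × 7.31 = 14.11 g
n(Sn) = 14.11 / 118.71 = 0.1189 mol; n(e⁻) = 2 × 0.1189 = 0.2378 mol
Q = 0.2378 × 96485 = 22940 C
t = 22940 / 0.581 = 39480 s = 658 min

658 min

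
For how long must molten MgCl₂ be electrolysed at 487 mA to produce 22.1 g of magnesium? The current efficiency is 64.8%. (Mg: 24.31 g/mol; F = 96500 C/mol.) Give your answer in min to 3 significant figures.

n(Mg) = 22.1 / 24.31 = 0.9091 mol
Mg²⁺ + 2e⁻ → Mg, so n(e⁻) = 2 × 0.9091 = 1.818 mol
Q = 1.818 × 96500 / 0.648 = 2.707×10^5 C
t = Q / I = 2.707×10^5 / 0.487 = 5.559×10^5 s = 9270 min

9270 min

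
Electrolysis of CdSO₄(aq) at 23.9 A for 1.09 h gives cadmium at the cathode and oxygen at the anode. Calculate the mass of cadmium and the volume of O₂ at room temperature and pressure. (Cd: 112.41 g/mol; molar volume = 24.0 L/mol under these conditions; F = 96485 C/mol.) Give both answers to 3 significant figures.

54.6 g Cd; 5.83 L O₂

Q = 23.9 × 3924 = 93780 C; n(e⁻) = 93780 / 96485 = 0.9720 mol
Cathode: Cd²⁺ + 2e⁻ → Cd → n(Cd) = 0.9720/2 = 0.4860 mol → 54.6 g
Anode: 2H₂O → O₂ + 4H⁺ + 4e⁻ → n(O₂) = 0.9720/4 = 0.2430 mol → 5.83 L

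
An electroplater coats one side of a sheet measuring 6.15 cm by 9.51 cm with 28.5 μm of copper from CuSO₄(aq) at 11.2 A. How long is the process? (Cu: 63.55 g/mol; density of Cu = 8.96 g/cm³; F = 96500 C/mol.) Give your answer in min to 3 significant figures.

Plated area = 6.15 × 9.51 = 58.49 cm²
Volume = 58.49 × 28.5×10⁻⁴ cm = 0.1667 cm³
m(Cu) = 0.1667 × 8.96 = 1.494 g
n(Cu) = 1.494 / 63.55 = 0.02351 mol; n(e⁻) = 2 × 0.02351 = 0.04702 mol
Q = 0.04702 × 96500 = 4537 C
t = 4537 / 11.2 = 405.1 s = 6.75 min

6.75 min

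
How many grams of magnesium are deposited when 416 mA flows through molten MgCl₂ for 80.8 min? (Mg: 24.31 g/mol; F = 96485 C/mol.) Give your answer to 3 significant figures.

Q = 0.416 A × 4848 s = 2017 C
Moles of electrons = 2017 / 96485 = 0.02090 mol
Mg²⁺ + 2e⁻ → Mg, so n(Mg) = 0.02090 / 2 = 0.01045 mol
m = 0.01045 × 24.31 = 0.254 g

0.254 g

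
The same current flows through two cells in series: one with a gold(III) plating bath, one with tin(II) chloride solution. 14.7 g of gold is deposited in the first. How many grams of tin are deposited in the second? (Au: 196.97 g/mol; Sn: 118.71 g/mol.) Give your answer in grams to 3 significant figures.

n(Au) = 14.7 / 196.97 = 0.07463 mol
Au³⁺ + 3e⁻ → Au, so n(e⁻) = 3 × 0.07463 = 0.2239 mol
The cells are in series, so the same charge (and hence the same n(e⁻) = 0.2239 mol) passes through both.
Sn²⁺ + 2e⁻ → Sn, so n(Sn) = 0.2239 / 2 = 0.1120 mol
m(Sn) = 0.1120 × 118.71 = 13.3 g

13.3 g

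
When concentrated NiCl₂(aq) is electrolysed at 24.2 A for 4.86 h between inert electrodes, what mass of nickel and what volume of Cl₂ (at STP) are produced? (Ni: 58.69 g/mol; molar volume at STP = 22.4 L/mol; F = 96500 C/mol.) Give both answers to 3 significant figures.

129 g Ni; 49.1 L Cl₂

Q = 24.2 × 17496 = 4.234×10^5 C; n(e⁻) = 4.234×10^5 / 96500 = 4.388 mol
Cathode: Ni²⁺ + 2e⁻ → Ni → n(Ni) = 4.388/2 = 2.194 mol → 129 g
Anode: 2Cl⁻ → Cl₂ + 2e⁻ → n(Cl₂) = 4.388/2 = 2.194 mol → 49.1 L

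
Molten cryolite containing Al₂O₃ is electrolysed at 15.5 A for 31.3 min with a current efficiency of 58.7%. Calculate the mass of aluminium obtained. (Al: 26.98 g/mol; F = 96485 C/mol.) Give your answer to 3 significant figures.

Q = 15.5 × 1878 = 29110 C
n(e⁻) = 29110 / 96485 = 0.3017 mol
Al³⁺ + 3e⁻ → Al, so theoretical m(Al) = 0.1006 × 26.98 = 2.714 g
Actual mass = 58.7% × 2.714 = 1.59 g

1.59 g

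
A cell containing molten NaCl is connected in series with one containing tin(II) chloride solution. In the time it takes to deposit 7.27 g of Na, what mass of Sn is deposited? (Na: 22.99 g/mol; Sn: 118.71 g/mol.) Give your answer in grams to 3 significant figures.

n(Na) = 7.27 / 22.99 = 0.3162 mol
Na⁺ + e⁻ → Na, so n(e⁻) = 0.3162 mol
In series, the same 0.3162 mol of electrons flows through the second cell.
Sn²⁺ + 2e⁻ → Sn, so n(Sn) = 0.3162 / 2 = 0.1581 mol
m(Sn) = 0.1581 × 118.71 = 18.8 g

18.8 g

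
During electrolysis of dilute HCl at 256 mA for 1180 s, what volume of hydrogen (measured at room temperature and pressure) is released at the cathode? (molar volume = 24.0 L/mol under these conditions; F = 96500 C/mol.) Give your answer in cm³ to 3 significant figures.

Charge passed = 0.256 × 1180 = 302.1 C
n(e⁻) = Q/F = 302.1/96500 = 0.003131 mol
2H⁺ + 2e⁻ → H₂, so n(H₂) = 0.003131 / 2 = 0.001566 mol
V = 0.001566 × 24.0 = 0.03758 L
= 37.6 cm³

37.6 cm³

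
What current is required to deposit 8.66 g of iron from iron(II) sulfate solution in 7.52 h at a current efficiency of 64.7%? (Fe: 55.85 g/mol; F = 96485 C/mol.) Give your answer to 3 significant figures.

n(Fe) = 8.66 / 55.85 = 0.1551 mol
Fe²⁺ + 2e⁻ → Fe, so n(e⁻) = 2 × 0.1551 = 0.3102 mol
Q = 0.3102 × 96485 / 0.647 = 46260 C
I = Q / t = 46260 / 27072 s = 1.71 A

1.71 A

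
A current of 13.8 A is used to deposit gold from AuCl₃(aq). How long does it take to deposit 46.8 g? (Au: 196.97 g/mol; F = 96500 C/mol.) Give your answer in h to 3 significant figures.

1.38 h

n(Au) = 46.8 / 196.97 = 0.2376 mol
Au³⁺ + 3e⁻ → Au, so n(e⁻) = 3 × 0.2376 = 0.7128 mol
Q = 0.7128 × 96500 = 68790 C
t = Q / I = 68790 / 13.8 = 4985 s = 1.38 h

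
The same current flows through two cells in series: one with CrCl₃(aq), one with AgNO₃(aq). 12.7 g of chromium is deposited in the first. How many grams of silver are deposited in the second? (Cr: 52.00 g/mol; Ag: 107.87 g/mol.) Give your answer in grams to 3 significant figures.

n(Cr) = 12.7 / 52.00 = 0.2442 mol
Cr³⁺ + 3e⁻ → Cr, so n(e⁻) = 3 × 0.2442 = 0.7326 mol
Since the cells are in series, n(e⁻) in the Ag cell is also 0.7326 mol.
Ag⁺ + e⁻ → Ag, so n(Ag) = 0.7326 mol
m(Ag) = 0.7326 × 107.87 = 79.0 g

79.0 g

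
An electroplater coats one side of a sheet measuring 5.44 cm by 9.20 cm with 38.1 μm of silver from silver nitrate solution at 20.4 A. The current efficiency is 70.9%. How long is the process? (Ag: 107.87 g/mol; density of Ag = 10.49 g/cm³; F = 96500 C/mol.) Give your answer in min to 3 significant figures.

2.06 min

Plated area = 5.44 × 9.20 = 50.05 cm²
Volume = 50.05 × 38.1×10⁻⁴ cm = 0.1907 cm³
m(Ag) = 0.1907 × 10.49 = 2.000 g
n(Ag) = 2.000 / 107.87 = 0.01854 mol; n(e⁻) = 0.01854 mol
Q = 0.01854 × 96500 / 0.709 = 2523 C
t = 2523 / 20.4 = 123.7 s = 2.06 min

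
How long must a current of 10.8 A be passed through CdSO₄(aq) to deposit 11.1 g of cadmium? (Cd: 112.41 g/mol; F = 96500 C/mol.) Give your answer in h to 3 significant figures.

n(Cd) = 11.1 / 112.41 = 0.09875 mol
Cd²⁺ + 2e⁻ → Cd, so n(e⁻) = 2 × 0.09875 = 0.1975 mol
Q = 0.1975 × 96500 = 19060 C
t = Q / I = 19060 / 10.8 = 1765 s = 0.490 h

0.490 h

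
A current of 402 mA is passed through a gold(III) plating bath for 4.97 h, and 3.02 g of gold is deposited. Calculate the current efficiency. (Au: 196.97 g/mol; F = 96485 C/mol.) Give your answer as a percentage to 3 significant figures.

61.7%

Q = 0.402 × 17892 = 7193 C
n(e⁻) = 7193 / 96485 = 0.07455 mol
Au³⁺ + 3e⁻ → Au, so theoretical n(Au) = 0.02485 mol → 4.895 g
Efficiency = 3.02 / 4.895 = 0.6170 = 61.7%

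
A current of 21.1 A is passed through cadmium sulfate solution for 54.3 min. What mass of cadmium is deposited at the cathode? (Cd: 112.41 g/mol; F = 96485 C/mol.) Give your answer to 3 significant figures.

40.0 g

Charge passed = 21.1 × 3258 = 68740 C
Moles of electrons = 68740 / 96485 = 0.7124 mol
Cd²⁺ + 2e⁻ → Cd, so n(Cd) = 0.7124 / 2 = 0.3562 mol
m = 0.3562 × 112.41 = 40.0 g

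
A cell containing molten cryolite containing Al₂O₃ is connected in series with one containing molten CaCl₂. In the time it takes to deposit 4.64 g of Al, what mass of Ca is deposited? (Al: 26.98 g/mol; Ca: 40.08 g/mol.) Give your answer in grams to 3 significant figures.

10.3 g

n(Al) = 4.64 / 26.98 = 0.1720 mol
Al³⁺ + 3e⁻ → Al, so n(e⁻) = 3 × 0.1720 = 0.5160 mol
Since the cells are in series, n(e⁻) in the Ca cell is also 0.5160 mol.
Ca²⁺ + 2e⁻ → Ca, so n(Ca) = 0.5160 / 2 = 0.2580 mol
m(Ca) = 0.2580 × 40.08 = 10.3 g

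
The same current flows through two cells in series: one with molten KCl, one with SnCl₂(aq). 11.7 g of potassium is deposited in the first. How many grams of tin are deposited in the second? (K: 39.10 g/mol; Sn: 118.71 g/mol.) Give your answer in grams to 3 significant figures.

n(K) = 11.7 / 39.10 = 0.2992 mol
K⁺ + e⁻ → K, so n(e⁻) = 0.2992 mol
Same current for the same time ⇒ same n(e⁻) = 0.2992 mol in both cells.
Sn²⁺ + 2e⁻ → Sn, so n(Sn) = 0.2992 / 2 = 0.1496 mol
m(Sn) = 0.1496 × 118.71 = 17.8 g

17.8 g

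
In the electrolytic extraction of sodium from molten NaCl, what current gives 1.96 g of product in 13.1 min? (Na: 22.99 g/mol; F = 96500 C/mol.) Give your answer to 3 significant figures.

n(Na) = 1.96 / 22.99 = 0.08525 mol
Na⁺ + e⁻ → Na, so n(e⁻) = 0.08525 mol
Q = 0.08525 × 96500 = 8227 C
I = Q / t = 8227 / 786 s = 10.5 A

10.5 A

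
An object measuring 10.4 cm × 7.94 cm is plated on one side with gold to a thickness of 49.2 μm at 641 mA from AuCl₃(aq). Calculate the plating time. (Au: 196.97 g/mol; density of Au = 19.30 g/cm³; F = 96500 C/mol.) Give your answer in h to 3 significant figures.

Plated area = 10.4 × 7.94 = 82.58 cm²
Volume = 82.58 × 49.2×10⁻⁴ cm = 0.4063 cm³
m(Au) = 0.4063 × 19.30 = 7.842 g
n(Au) = 7.842 / 196.97 = 0.03981 mol; n(e⁻) = 3 × 0.03981 = 0.1194 mol
Q = 0.1194 × 96500 = 11520 C
t = 11520 / 0.641 = 17970 s = 4.99 h

4.99 h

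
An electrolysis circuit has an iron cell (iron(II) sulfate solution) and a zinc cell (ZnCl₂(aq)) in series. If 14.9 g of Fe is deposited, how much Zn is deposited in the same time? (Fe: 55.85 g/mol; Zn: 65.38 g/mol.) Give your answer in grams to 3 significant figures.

n(Fe) = 14.9 / 55.85 = 0.2668 mol
Fe²⁺ + 2e⁻ → Fe, so n(e⁻) = 2 × 0.2668 = 0.5336 mol
In series, the same 0.5336 mol of electrons flows through the second cell.
Zn²⁺ + 2e⁻ → Zn, so n(Zn) = 0.5336 / 2 = 0.2668 mol
m(Zn) = 0.2668 × 65.38 = 17.4 g

17.4 g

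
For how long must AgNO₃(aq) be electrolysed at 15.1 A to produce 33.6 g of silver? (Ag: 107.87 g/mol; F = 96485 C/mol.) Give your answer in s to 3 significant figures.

1990 s

n(Ag) = 33.6 / 107.87 = 0.3115 mol
Ag⁺ + e⁻ → Ag, so n(e⁻) = 0.3115 mol
Q = 0.3115 × 96485 = 30060 C
t = Q / I = 30060 / 15.1 = 1991 s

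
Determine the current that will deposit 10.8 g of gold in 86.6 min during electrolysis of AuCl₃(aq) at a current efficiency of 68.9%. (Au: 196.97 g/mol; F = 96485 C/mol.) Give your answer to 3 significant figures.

n(Au) = 10.8 / 196.97 = 0.05483 mol
Au³⁺ + 3e⁻ → Au, so n(e⁻) = 3 × 0.05483 = 0.1645 mol
Q = 0.1645 × 96485 / 0.689 = 23040 C
I = Q / t = 23040 / 5196 s = 4.43 A

4.43 A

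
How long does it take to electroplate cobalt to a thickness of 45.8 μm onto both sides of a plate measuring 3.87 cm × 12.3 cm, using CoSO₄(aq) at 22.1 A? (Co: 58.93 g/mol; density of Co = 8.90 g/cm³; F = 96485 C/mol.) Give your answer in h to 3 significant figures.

0.160 h

Plated area = 2 × 3.87 × 12.3 = 95.20 cm²
Volume = 95.20 × 45.8×10⁻⁴ cm = 0.4360 cm³
m(Co) = 0.4360 × 8.90 = 3.880 g
n(Co) = 3.880 / 58.93 = 0.06584 mol; n(e⁻) = 2 × 0.06584 = 0.1317 mol
Q = 0.1317 × 96485 = 12710 C
t = 12710 / 22.1 = 575.1 s = 0.160 h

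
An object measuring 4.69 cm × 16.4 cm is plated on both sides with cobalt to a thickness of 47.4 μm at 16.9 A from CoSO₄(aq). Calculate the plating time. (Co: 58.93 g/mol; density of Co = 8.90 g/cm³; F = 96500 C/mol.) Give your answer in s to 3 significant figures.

1260 s

Plated area = 2 × 4.69 × 16.4 = 153.8 cm²
Volume = 153.8 × 47.4×10⁻⁴ cm = 0.7290 cm³
m(Co) = 0.7290 × 8.90 = 6.488 g
n(Co) = 6.488 / 58.93 = 0.1101 mol; n(e⁻) = 2 × 0.1101 = 0.2202 mol
Q = 0.2202 × 96500 = 21250 C
t = 21250 / 16.9 = 1257 s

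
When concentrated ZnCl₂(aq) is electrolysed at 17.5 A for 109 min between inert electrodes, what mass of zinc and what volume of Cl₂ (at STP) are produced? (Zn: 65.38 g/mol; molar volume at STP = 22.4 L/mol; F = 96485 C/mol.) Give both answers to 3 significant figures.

38.8 g Zn; 13.3 L Cl₂

Q = 17.5 × 6540 = 1.145×10^5 C; n(e⁻) = 1.145×10^5 / 96485 = 1.187 mol
Cathode: Zn²⁺ + 2e⁻ → Zn → n(Zn) = 1.187/2 = 0.5935 mol → 38.8 g
Anode: 2Cl⁻ → Cl₂ + 2e⁻ → n(Cl₂) = 1.187/2 = 0.5935 mol → 13.3 L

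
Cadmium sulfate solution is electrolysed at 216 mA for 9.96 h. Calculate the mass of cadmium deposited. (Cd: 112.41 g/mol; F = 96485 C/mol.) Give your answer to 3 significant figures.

Q = 0.216 A × 35856 s = 7745 C
n(e⁻) = Q/F = 7745/96485 = 0.08027 mol
Cd²⁺ + 2e⁻ → Cd, so n(Cd) = 0.08027 / 2 = 0.04014 mol
m = 0.04014 × 112.41 = 4.51 g

4.51 g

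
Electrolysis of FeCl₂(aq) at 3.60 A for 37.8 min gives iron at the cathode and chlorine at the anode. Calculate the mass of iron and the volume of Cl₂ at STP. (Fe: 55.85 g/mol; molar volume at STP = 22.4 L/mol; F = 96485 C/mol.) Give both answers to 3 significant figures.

2.36 g Fe; 0.948 L Cl₂

Q = 3.60 × 2268 = 8165 C; n(e⁻) = 8165 / 96485 = 0.08462 mol
Cathode: Fe²⁺ + 2e⁻ → Fe → n(Fe) = 0.08462/2 = 0.04231 mol → 2.36 g
Anode: 2Cl⁻ → Cl₂ + 2e⁻ → n(Cl₂) = 0.08462/2 = 0.04231 mol → 0.948 L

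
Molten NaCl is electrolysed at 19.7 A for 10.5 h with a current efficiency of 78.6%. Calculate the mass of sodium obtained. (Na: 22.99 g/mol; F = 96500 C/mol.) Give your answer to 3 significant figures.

Q = 19.7 × 37800 = 7.447×10^5 C
n(e⁻) = 7.447×10^5 / 96500 = 7.717 mol
Na⁺ + e⁻ → Na, so theoretical m(Na) = 7.717 × 22.99 = 177.4 g
Actual mass = 78.6% × 177.4 = 139 g

139 g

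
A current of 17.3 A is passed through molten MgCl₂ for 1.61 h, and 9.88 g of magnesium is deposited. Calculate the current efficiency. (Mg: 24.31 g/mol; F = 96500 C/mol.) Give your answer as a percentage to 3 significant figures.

78.2%

Q = 17.3 × 5796 = 1.003×10^5 C
n(e⁻) = 1.003×10^5 / 96500 = 1.039 mol
Mg²⁺ + 2e⁻ → Mg, so theoretical n(Mg) = 0.5195 mol → 12.63 g
Efficiency = 9.88 / 12.63 = 0.7823 = 78.2%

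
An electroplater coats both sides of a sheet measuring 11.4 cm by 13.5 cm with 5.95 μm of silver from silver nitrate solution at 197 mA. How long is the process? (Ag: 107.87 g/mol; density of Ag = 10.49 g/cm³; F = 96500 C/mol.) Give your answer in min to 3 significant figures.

145 min

Plated area = 2 × 11.4 × 13.5 = 307.8 cm²
Volume = 307.8 × 5.95×10⁻⁴ cm = 0.1831 cm³
m(Ag) = 0.1831 × 10.49 = 1.921 g
n(Ag) = 1.921 / 107.87 = 0.01781 mol; n(e⁻) = 0.01781 mol
Q = 0.01781 × 96500 = 1719 C
t = 1719 / 0.197 = 8726 s = 145 min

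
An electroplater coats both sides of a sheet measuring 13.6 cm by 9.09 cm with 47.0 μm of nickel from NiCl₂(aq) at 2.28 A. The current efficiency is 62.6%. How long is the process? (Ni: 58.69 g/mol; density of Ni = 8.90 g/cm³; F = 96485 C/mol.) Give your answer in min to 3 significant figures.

Plated area = 2 × 13.6 × 9.09 = 247.2 cm²
Volume = 247.2 × 47.0×10⁻⁴ cm = 1.162 cm³
m(Ni) = 1.162 × 8.90 = 10.34 g
n(Ni) = 10.34 / 58.69 = 0.1762 mol; n(e⁻) = 2 × 0.1762 = 0.3524 mol
Q = 0.3524 × 96485 / 0.626 = 54320 C
t = 54320 / 2.28 = 23820 s = 397 min

397 min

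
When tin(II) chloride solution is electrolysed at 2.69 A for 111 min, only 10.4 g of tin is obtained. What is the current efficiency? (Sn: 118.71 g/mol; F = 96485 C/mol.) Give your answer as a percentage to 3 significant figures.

Q = 2.69 × 6660 = 17920 C
n(e⁻) = 17920 / 96485 = 0.1857 mol
Sn²⁺ + 2e⁻ → Sn, so theoretical n(Sn) = 0.09285 mol → 11.02 g
Efficiency = 10.4 / 11.02 = 0.9437 = 94.4%

94.4%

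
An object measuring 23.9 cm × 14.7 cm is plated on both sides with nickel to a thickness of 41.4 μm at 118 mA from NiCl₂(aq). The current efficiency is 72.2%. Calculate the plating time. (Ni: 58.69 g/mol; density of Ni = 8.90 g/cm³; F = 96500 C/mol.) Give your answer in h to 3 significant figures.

278 h

Plated area = 2 × 23.9 × 14.7 = 702.7 cm²
Volume = 702.7 × 41.4×10⁻⁴ cm = 2.909 cm³
m(Ni) = 2.909 × 8.90 = 25.89 g
n(Ni) = 25.89 / 58.69 = 0.4411 mol; n(e⁻) = 2 × 0.4411 = 0.8822 mol
Q = 0.8822 × 96500 / 0.722 = 1.179×10^5 C
t = 1.179×10^5 / 0.118 = 9.992×10^5 s = 278 h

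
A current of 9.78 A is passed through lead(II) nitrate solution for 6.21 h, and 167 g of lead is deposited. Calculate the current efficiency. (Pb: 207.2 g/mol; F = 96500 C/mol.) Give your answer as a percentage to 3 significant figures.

Q = 9.78 × 22356 = 2.186×10^5 C
n(e⁻) = 2.186×10^5 / 96500 = 2.265 mol
Pb²⁺ + 2e⁻ → Pb, so theoretical n(Pb) = 1.133 mol → 234.8 g
Efficiency = 167 / 234.8 = 0.7112 = 71.1%

71.1%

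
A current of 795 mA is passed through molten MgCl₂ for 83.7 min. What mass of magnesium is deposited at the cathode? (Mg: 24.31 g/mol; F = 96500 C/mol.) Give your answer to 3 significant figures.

Q = 0.795 A × 5022 s = 3992 C
n(e⁻) = Q/F = 3992/96500 = 0.04137 mol
Mg²⁺ + 2e⁻ → Mg, so n(Mg) = 0.04137 / 2 = 0.02069 mol
m = 0.02069 × 24.31 = 0.503 g

0.503 g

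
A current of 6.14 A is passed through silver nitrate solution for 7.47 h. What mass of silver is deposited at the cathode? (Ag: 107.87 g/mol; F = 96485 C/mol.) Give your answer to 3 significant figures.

185 g

Q = 6.14 A × 26892 s = 1.651×10^5 C
n(e⁻) = Q/F = 1.651×10^5/96485 = 1.711 mol
Ag⁺ + e⁻ → Ag, so n(Ag) = 1.711 mol
m = 1.711 × 107.87 = 185 g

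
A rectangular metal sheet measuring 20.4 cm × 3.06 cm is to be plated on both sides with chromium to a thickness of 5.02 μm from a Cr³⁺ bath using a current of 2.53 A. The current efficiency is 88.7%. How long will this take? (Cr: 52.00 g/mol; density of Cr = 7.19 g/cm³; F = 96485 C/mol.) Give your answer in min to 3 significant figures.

18.6 min

Plated area = 2 × 20.4 × 3.06 = 124.8 cm²
Volume = 124.8 × 5.02×10⁻⁴ cm = 0.06265 cm³
m(Cr) = 0.06265 × 7.19 = 0.4505 g
n(Cr) = 0.4505 / 52.00 = 0.008663 mol; n(e⁻) = 3 × 0.008663 = 0.02599 mol
Q = 0.02599 × 96485 / 0.887 = 2827 C
t = 2827 / 2.53 = 1117 s = 18.6 min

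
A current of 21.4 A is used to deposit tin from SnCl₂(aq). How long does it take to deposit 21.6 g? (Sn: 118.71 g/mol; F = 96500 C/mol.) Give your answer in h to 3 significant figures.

n(Sn) = 21.6 / 118.71 = 0.1820 mol
Sn²⁺ + 2e⁻ → Sn, so n(e⁻) = 2 × 0.1820 = 0.3640 mol
Q = 0.3640 × 96500 = 35130 C
t = Q / I = 35130 / 21.4 = 1642 s = 0.456 h

0.456 h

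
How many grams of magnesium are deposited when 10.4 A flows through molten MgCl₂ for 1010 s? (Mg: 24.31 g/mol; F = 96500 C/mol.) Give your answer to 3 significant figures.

1.32 g

Charge passed = 10.4 × 1010 = 10500 C
n(e⁻) = Q/F = 10500/96500 = 0.1088 mol
Mg²⁺ + 2e⁻ → Mg, so n(Mg) = 0.1088 / 2 = 0.05440 mol
m = 0.05440 × 24.31 = 1.32 g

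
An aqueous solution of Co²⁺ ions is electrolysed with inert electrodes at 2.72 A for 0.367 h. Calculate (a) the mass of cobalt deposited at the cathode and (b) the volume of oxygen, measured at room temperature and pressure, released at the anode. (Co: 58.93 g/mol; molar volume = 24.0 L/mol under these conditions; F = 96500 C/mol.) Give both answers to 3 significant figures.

1.10 g Co; 0.223 L O₂

Q = 2.72 × 1321.2 = 3594 C; n(e⁻) = 3594 / 96500 = 0.03724 mol
Cathode: Co²⁺ + 2e⁻ → Co → n(Co) = 0.03724/2 = 0.01862 mol → 1.10 g
Anode: 2H₂O → O₂ + 4H⁺ + 4e⁻ → n(O₂) = 0.03724/4 = 0.009310 mol → 0.223 L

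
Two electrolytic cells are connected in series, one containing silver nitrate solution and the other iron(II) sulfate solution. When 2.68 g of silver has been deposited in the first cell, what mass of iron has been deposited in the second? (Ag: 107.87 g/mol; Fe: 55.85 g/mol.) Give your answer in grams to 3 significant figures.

0.694 g

n(Ag) = 2.68 / 107.87 = 0.02484 mol
Ag⁺ + e⁻ → Ag, so n(e⁻) = 0.02484 mol
The cells are in series, so the same charge (and hence the same n(e⁻) = 0.02484 mol) passes through both.
Fe²⁺ + 2e⁻ → Fe, so n(Fe) = 0.02484 / 2 = 0.01242 mol
m(Fe) = 0.01242 × 55.85 = 0.694 g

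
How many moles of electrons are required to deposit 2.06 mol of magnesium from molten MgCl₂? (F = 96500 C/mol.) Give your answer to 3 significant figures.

4.12 mol

Mg²⁺ + 2e⁻ → Mg, so n(e⁻) = 2 × 2.06 = 4.120 mol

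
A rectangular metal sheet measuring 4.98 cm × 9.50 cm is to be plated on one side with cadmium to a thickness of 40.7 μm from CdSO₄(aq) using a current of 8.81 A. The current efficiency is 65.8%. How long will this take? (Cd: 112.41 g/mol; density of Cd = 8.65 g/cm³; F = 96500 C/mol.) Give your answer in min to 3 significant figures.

8.22 min

Plated area = 4.98 × 9.50 = 47.31 cm²
Volume = 47.31 × 40.7×10⁻⁴ cm = 0.1926 cm³
m(Cd) = 0.1926 × 8.65 = 1.666 g
n(Cd) = 1.666 / 112.41 = 0.01482 mol; n(e⁻) = 2 × 0.01482 = 0.02964 mol
Q = 0.02964 × 96500 / 0.658 = 4347 C
t = 4347 / 8.81 = 493.4 s = 8.22 min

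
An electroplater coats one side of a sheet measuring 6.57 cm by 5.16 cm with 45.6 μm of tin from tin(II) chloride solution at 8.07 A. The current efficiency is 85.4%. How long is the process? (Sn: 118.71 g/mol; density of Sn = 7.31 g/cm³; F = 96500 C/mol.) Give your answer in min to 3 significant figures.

4.44 min

Plated area = 6.57 × 5.16 = 33.90 cm²
Volume = 33.90 × 45.6×10⁻⁴ cm = 0.1546 cm³
m(Sn) = 0.1546 × 7.31 = 1.130 g
n(Sn) = 1.130 / 118.71 = 0.009519 mol; n(e⁻) = 2 × 0.009519 = 0.01904 mol
Q = 0.01904 × 96500 / 0.854 = 2151 C
t = 2151 / 8.07 = 266.5 s = 4.44 min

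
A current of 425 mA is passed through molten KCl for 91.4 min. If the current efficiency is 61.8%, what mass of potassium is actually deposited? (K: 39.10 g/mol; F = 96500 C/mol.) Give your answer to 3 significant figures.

Q = 0.425 × 5484 = 2331 C
n(e⁻) = 2331 / 96500 = 0.02416 mol
K⁺ + e⁻ → K, so theoretical m(K) = 0.02416 × 39.10 = 0.9447 g
Actual mass = 61.8% × 0.9447 = 0.584 g

0.584 g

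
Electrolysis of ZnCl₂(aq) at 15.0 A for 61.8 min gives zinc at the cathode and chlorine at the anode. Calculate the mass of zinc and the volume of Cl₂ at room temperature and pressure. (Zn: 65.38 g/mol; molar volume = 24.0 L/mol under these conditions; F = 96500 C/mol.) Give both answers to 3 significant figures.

Q = 15.0 × 3708 = 55620 C; n(e⁻) = 55620 / 96500 = 0.5764 mol
Cathode: Zn²⁺ + 2e⁻ → Zn → n(Zn) = 0.5764/2 = 0.2882 mol → 18.8 g
Anode: 2Cl⁻ → Cl₂ + 2e⁻ → n(Cl₂) = 0.5764/2 = 0.2882 mol → 6.92 L

18.8 g Zn; 6.92 L Cl₂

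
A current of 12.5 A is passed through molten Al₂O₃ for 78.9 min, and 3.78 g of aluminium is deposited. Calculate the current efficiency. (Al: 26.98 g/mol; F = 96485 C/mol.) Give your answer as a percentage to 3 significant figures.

68.5%

Q = 12.5 × 4734 = 59180 C
n(e⁻) = 59180 / 96485 = 0.6134 mol
Al³⁺ + 3e⁻ → Al, so theoretical n(Al) = 0.2045 mol → 5.517 g
Efficiency = 3.78 / 5.517 = 0.6852 = 68.5%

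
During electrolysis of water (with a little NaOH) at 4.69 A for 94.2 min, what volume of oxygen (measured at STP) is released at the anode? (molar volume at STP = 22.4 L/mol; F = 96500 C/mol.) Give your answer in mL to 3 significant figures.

Charge passed = 4.69 × 5652 = 26510 C
n(e⁻) = Q/F = 26510/96500 = 0.2747 mol
2H₂O → O₂ + 4H⁺ + 4e⁻, so n(O₂) = 0.2747 / 4 = 0.06868 mol
V = 0.06868 × 22.4 = 1.538 L
= 1540 mL

1540 mL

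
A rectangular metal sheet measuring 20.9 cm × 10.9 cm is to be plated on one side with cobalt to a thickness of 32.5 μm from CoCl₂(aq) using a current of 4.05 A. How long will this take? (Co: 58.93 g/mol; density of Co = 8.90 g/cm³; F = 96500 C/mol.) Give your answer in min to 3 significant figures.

88.8 min

Plated area = 20.9 × 10.9 = 227.8 cm²
Volume = 227.8 × 32.5×10⁻⁴ cm = 0.7404 cm³
m(Co) = 0.7404 × 8.90 = 6.590 g
n(Co) = 6.590 / 58.93 = 0.1118 mol; n(e⁻) = 2 × 0.1118 = 0.2236 mol
Q = 0.2236 × 96500 = 21580 C
t = 21580 / 4.05 = 5328 s = 88.8 min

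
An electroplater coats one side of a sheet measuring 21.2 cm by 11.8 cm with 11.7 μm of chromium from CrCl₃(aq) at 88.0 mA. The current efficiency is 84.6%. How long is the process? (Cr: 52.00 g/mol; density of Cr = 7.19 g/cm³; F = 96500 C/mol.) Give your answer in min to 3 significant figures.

Plated area = 21.2 × 11.8 = 250.2 cm²
Volume = 250.2 × 11.7×10⁻⁴ cm = 0.2927 cm³
m(Cr) = 0.2927 × 7.19 = 2.105 g
n(Cr) = 2.105 / 52.00 = 0.04048 mol; n(e⁻) = 3 × 0.04048 = 0.1214 mol
Q = 0.1214 × 96500 / 0.846 = 13850 C
t = 13850 / 0.0880 = 1.574×10^5 s = 2620 min

2620 min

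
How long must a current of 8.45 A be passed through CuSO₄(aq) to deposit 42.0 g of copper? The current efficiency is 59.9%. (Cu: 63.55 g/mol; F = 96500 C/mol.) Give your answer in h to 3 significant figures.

7.00 h

n(Cu) = 42.0 / 63.55 = 0.6609 mol
Cu²⁺ + 2e⁻ → Cu, so n(e⁻) = 2 × 0.6609 = 1.322 mol
Q = 1.322 × 96500 / 0.599 = 2.130×10^5 C
t = Q / I = 2.130×10^5 / 8.45 = 25210 s = 7.00 h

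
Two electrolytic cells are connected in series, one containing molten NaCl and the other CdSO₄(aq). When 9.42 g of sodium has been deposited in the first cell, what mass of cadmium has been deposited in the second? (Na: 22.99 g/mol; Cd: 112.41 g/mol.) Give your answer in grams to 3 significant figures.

23.0 g

n(Na) = 9.42 / 22.99 = 0.4097 mol
Na⁺ + e⁻ → Na, so n(e⁻) = 0.4097 mol
The cells are in series, so the same charge (and hence the same n(e⁻) = 0.4097 mol) passes through both.
Cd²⁺ + 2e⁻ → Cd, so n(Cd) = 0.4097 / 2 = 0.2049 mol
m(Cd) = 0.2049 × 112.41 = 23.0 g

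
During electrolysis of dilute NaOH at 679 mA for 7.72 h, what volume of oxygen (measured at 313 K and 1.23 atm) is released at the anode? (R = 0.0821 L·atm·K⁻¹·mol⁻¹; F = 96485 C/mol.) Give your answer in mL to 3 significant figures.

1020 mL

Q = It = 0.679 × 27792 = 18870 C
Moles of electrons = 18870 / 96485 = 0.1956 mol
2H₂O → O₂ + 4H⁺ + 4e⁻, so n(O₂) = 0.1956 / 4 = 0.04890 mol
V = nRT/P = 0.04890 × 0.0821 × 313 / 1.23 = 1.022 L
= 1020 mL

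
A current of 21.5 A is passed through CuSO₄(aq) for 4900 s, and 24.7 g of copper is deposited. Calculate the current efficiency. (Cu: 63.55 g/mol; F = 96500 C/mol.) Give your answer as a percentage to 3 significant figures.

Q = 21.5 × 4900 = 1.054×10^5 C
n(e⁻) = 1.054×10^5 / 96500 = 1.092 mol
Cu²⁺ + 2e⁻ → Cu, so theoretical n(Cu) = 0.5460 mol → 34.70 g
Efficiency = 24.7 / 34.70 = 0.7118 = 71.2%

71.2%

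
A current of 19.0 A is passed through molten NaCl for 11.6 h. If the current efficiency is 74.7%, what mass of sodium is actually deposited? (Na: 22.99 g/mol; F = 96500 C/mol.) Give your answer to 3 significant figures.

Q = 19.0 × 41760 = 7.934×10^5 C
n(e⁻) = 7.934×10^5 / 96500 = 8.222 mol
Na⁺ + e⁻ → Na, so theoretical m(Na) = 8.222 × 22.99 = 189.0 g
Actual mass = 74.7% × 189.0 = 141 g

141 g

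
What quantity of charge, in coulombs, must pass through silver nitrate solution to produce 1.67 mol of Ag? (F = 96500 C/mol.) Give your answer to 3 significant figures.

Ag⁺ + e⁻ → Ag, so n(e⁻) = 1 × 1.67 = 1.670 mol
Q = 1.670 × 96500 = 1.612×10^5 C

1.61×10^5 C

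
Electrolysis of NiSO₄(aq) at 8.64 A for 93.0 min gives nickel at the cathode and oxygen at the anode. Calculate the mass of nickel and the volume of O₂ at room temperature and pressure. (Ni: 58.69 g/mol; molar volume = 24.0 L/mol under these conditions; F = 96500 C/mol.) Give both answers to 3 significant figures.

Q = 8.64 × 5580 = 48210 C; n(e⁻) = 48210 / 96500 = 0.4996 mol
Cathode: Ni²⁺ + 2e⁻ → Ni → n(Ni) = 0.4996/2 = 0.2498 mol → 14.7 g
Anode: 2H₂O → O₂ + 4H⁺ + 4e⁻ → n(O₂) = 0.4996/4 = 0.1249 mol → 3.00 L

14.7 g Ni; 3.00 L O₂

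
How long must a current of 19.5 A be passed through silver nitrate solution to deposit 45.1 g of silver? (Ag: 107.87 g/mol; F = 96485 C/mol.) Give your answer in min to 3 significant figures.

n(Ag) = 45.1 / 107.87 = 0.4181 mol
Ag⁺ + e⁻ → Ag, so n(e⁻) = 0.4181 mol
Q = 0.4181 × 96485 = 40340 C
t = Q / I = 40340 / 19.5 = 2069 s = 34.5 min

34.5 min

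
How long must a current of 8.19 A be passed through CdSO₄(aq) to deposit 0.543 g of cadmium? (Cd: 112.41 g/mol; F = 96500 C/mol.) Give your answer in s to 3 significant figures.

n(Cd) = 0.543 / 112.41 = 0.004831 mol
Cd²⁺ + 2e⁻ → Cd, so n(e⁻) = 2 × 0.004831 = 0.009662 mol
Q = 0.009662 × 96500 = 932.4 C
t = Q / I = 932.4 / 8.19 = 113.8 s

114 s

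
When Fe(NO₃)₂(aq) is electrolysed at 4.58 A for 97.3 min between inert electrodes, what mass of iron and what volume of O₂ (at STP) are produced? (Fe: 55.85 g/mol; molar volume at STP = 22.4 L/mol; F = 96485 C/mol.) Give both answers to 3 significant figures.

Q = 4.58 × 5838 = 26740 C; n(e⁻) = 26740 / 96485 = 0.2771 mol
Cathode: Fe²⁺ + 2e⁻ → Fe → n(Fe) = 0.2771/2 = 0.1386 mol → 7.74 g
Anode: 2H₂O → O₂ + 4H⁺ + 4e⁻ → n(O₂) = 0.2771/4 = 0.06928 mol → 1.55 L

7.74 g Fe; 1.55 L O₂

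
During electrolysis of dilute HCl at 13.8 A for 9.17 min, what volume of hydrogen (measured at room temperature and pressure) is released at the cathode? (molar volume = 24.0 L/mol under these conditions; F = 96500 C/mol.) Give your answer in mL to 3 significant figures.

944 mL

Q = 13.8 A × 550.2 s = 7593 C
n(e⁻) = 7593 / 96500 = 0.07868 mol
2H⁺ + 2e⁻ → H₂, so n(H₂) = 0.07868 / 2 = 0.03934 mol
V = 0.03934 × 24.0 = 0.9442 L
= 944 mL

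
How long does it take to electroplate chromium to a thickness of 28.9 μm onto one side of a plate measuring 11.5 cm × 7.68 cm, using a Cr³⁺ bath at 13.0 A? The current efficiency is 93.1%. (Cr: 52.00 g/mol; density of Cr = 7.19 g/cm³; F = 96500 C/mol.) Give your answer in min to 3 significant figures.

Plated area = 11.5 × 7.68 = 88.32 cm²
Volume = 88.32 × 28.9×10⁻⁴ cm = 0.2552 cm³
m(Cr) = 0.2552 × 7.19 = 1.835 g
n(Cr) = 1.835 / 52.00 = 0.03529 mol; n(e⁻) = 3 × 0.03529 = 0.1059 mol
Q = 0.1059 × 96500 / 0.931 = 10980 C
t = 10980 / 13.0 = 844.6 s = 14.1 min

14.1 min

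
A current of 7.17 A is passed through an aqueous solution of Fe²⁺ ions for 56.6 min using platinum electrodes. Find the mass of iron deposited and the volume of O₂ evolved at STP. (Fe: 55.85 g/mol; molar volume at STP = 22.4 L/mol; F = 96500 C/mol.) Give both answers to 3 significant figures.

Q = 7.17 × 3396 = 24350 C; n(e⁻) = 24350 / 96500 = 0.2523 mol
Cathode: Fe²⁺ + 2e⁻ → Fe → n(Fe) = 0.2523/2 = 0.1262 mol → 7.05 g
Anode: 2H₂O → O₂ + 4H⁺ + 4e⁻ → n(O₂) = 0.2523/4 = 0.06308 mol → 1.41 L

7.05 g Fe; 1.41 L O₂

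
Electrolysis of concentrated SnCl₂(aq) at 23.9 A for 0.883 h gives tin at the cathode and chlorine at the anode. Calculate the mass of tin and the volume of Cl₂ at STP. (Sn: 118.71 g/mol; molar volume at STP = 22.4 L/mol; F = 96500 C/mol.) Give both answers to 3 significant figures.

Q = 23.9 × 3178.8 = 75970 C; n(e⁻) = 75970 / 96500 = 0.7873 mol
Cathode: Sn²⁺ + 2e⁻ → Sn → n(Sn) = 0.7873/2 = 0.3937 mol → 46.7 g
Anode: 2Cl⁻ → Cl₂ + 2e⁻ → n(Cl₂) = 0.7873/2 = 0.3937 mol → 8.82 L

46.7 g Sn; 8.82 L Cl₂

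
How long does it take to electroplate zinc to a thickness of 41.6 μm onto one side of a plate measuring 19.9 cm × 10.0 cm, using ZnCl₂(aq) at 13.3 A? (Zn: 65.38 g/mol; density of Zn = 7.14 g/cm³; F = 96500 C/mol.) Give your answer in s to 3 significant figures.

Plated area = 19.9 × 10.0 = 199.0 cm²
Volume = 199.0 × 41.6×10⁻⁴ cm = 0.8278 cm³
m(Zn) = 0.8278 × 7.14 = 5.910 g
n(Zn) = 5.910 / 65.38 = 0.09039 mol; n(e⁻) = 2 × 0.09039 = 0.1808 mol
Q = 0.1808 × 96500 = 17450 C
t = 17450 / 13.3 = 1312 s

1310 s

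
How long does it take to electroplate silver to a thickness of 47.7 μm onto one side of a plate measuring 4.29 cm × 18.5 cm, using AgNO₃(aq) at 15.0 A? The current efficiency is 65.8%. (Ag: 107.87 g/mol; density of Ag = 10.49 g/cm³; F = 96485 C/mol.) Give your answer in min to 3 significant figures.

6.00 min

Plated area = 4.29 × 18.5 = 79.37 cm²
Volume = 79.37 × 47.7×10⁻⁴ cm = 0.3786 cm³
m(Ag) = 0.3786 × 10.49 = 3.972 g
n(Ag) = 3.972 / 107.87 = 0.03682 mol; n(e⁻) = 0.03682 mol
Q = 0.03682 × 96485 / 0.658 = 5399 C
t = 5399 / 15.0 = 359.9 s = 6.00 min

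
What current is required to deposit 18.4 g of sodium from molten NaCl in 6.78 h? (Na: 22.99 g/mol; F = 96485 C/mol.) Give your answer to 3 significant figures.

3.16 A

n(Na) = 18.4 / 22.99 = 0.8003 mol
Na⁺ + e⁻ → Na, so n(e⁻) = 0.8003 mol
Q = 0.8003 × 96485 = 77220 C
I = Q / t = 77220 / 24408 s = 3.16 A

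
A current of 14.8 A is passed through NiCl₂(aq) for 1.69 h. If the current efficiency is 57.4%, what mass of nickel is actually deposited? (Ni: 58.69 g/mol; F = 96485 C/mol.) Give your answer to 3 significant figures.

Q = 14.8 × 6084 = 90040 C
n(e⁻) = 90040 / 96485 = 0.9332 mol
Ni²⁺ + 2e⁻ → Ni, so theoretical m(Ni) = 0.4666 × 58.69 = 27.38 g
Actual mass = 57.4% × 27.38 = 15.7 g

15.7 g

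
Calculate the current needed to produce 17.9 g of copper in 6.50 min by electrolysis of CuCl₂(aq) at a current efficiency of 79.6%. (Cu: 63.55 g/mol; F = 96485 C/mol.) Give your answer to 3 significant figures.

175 A

n(Cu) = 17.9 / 63.55 = 0.2817 mol
Cu²⁺ + 2e⁻ → Cu, so n(e⁻) = 2 × 0.2817 = 0.5634 mol
Q = 0.5634 × 96485 / 0.796 = 68290 C
I = Q / t = 68290 / 390 s = 175 A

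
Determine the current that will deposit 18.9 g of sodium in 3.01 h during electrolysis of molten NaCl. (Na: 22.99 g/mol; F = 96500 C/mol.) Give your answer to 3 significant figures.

n(Na) = 18.9 / 22.99 = 0.8221 mol
Na⁺ + e⁻ → Na, so n(e⁻) = 0.8221 mol
Q = 0.8221 × 96500 = 79330 C
I = Q / t = 79330 / 10836 s = 7.32 A

7.32 A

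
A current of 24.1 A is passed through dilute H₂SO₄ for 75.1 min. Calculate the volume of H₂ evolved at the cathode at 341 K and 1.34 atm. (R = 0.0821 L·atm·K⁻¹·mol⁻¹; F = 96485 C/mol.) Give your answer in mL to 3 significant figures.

11800 mL

Charge passed = 24.1 × 4506 = 1.086×10^5 C
n(e⁻) = 1.086×10^5 / 96485 = 1.126 mol
2H⁺ + 2e⁻ → H₂, so n(H₂) = 1.126 / 2 = 0.5630 mol
V = nRT/P = 0.5630 × 0.0821 × 341 / 1.34 = 11.76 L
= 11800 mL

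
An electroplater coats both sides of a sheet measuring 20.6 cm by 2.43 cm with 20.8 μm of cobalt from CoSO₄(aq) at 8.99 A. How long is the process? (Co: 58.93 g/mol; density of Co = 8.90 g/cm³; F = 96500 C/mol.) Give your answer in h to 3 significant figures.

Plated area = 2 × 20.6 × 2.43 = 100.1 cm²
Volume = 100.1 × 20.8×10⁻⁴ cm = 0.2082 cm³
m(Co) = 0.2082 × 8.90 = 1.853 g
n(Co) = 1.853 / 58.93 = 0.03144 mol; n(e⁻) = 2 × 0.03144 = 0.06288 mol
Q = 0.06288 × 96500 = 6068 C
t = 6068 / 8.99 = 675.0 s = 0.188 h

0.188 h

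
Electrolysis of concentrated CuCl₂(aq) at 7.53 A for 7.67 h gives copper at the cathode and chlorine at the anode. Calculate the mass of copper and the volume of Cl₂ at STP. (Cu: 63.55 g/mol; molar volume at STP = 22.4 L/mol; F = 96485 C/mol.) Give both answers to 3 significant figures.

Q = 7.53 × 27612 = 2.079×10^5 C; n(e⁻) = 2.079×10^5 / 96485 = 2.155 mol
Cathode: Cu²⁺ + 2e⁻ → Cu → n(Cu) = 2.155/2 = 1.078 mol → 68.5 g
Anode: 2Cl⁻ → Cl₂ + 2e⁻ → n(Cl₂) = 2.155/2 = 1.078 mol → 24.1 L

68.5 g Cu; 24.1 L Cl₂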